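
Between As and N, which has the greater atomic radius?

N is in period 2, group 15; As is in period 4, group 15.
Atomic radius shrinks across a period as nuclear charge pulls the same shell inward, and grows down a group as new shells are added.
All are in group 15, so atomic radius increases down the group.
So As has the greater atomic radius (As > N).

As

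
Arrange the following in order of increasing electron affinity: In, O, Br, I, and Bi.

In < Bi < O < I < Br

O is in period 2, group 16; Br is in period 4, group 17; In is in period 5, group 13; I is in period 5, group 17; Bi is in period 6, group 15.
Atoms with high Z_eff and room in the valence shell (especially the halogens) have the most exothermic electron affinities.
These span different periods and groups, so the two trends combine.
Bi > In: period and group pull opposite ways; the across-period shift dominates (91 vs 29 kJ/mol).
O > Bi: relative to Bi, both the across-period and down-group shifts push O's electron affinity up.
I > O: the two effects oppose for this pair; the across-period effect wins (295 vs 141 kJ/mol).
Br > I: Br sits above I in group 17, so the down-group effect alone puts Br higher.
Tabulated electron affinity (kJ/mol): O 141, Br 325, In 29, I 295, Bi 91.
So from lowest to highest: In < Bi < O < I < Br.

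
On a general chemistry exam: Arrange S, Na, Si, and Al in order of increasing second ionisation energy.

Si < Al < S < Na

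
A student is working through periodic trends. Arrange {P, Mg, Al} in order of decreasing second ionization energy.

IE_2 is the cost of taking one more electron from the +1 cation: P⁺ still has 4 valence electrons; Mg⁺ still has 1 valence electron; Al⁺ still has 2 valence electrons.
All are still removing valence electrons, so compare the +1 ions as you would atoms: IE_2 generally rises across a period (higher Z_eff) and falls down a group (larger shell), subject to the usual subshell exceptions.
Valence configurations: P⁺ [Ne]3s²3p², Mg⁺ [Ne]3s¹, Al⁺ [Ne]3s².
Tabulated IE_2 (kJ/mol): P 1907, Mg 1451, Al 1817.
Hence IE_2: Mg < Al < P.

P > Al > Mg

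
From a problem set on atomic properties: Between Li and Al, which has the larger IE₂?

Li

After 1 electron has been removed, what remains? Li⁺ is the bare [He] core; Al⁺ still has 2 valence electrons.
Pulling an electron out of a noble-gas core costs far more than removing a remaining valence electron, so Li sits at the high end of IE_2.
Approximate IE_2 values (kJ/mol): Li 7298, Al 1817.
Overall IE_2 order: Al < Li.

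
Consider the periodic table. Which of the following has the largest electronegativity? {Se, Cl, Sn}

Cl

Cl is in period 3, group 17; Se is in period 4, group 16; Sn is in period 5, group 14.
Smaller atoms with higher effective nuclear charge are more electronegative.
Neither a single period nor a single group — weigh both effects.
Se > Sn: both effects reinforce here, so Se is clearly the higher of the two.
Cl > Se: both effects reinforce here, so Cl is clearly the higher of the two.
Tabulated electronegativity (Pauling): Cl 3.16, Se 2.55, Sn 1.96.
The largest electronegativity among these belongs to Cl.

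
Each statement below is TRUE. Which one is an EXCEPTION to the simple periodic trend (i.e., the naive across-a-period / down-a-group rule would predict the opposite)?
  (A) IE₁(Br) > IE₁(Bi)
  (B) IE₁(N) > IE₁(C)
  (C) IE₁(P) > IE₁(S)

The general trend: first ionisation energy increases across a period and decreases down a group.
(A) Br (period 4, group 17) vs Bi (period 6, group 15): the stated order agrees with the simple trend.
(B) N (period 2, group 15) vs C (period 2, group 14): the stated order agrees with the simple trend.
(C) P (period 3, group 15) vs S (period 3, group 16): the stated order contradicts the simple trend.
The exception is (C): S (3p⁴) ionizes more easily than half-filled P (3p³) because the paired 3p electron in S is pushed out by e⁻–e⁻ repulsion.

(C)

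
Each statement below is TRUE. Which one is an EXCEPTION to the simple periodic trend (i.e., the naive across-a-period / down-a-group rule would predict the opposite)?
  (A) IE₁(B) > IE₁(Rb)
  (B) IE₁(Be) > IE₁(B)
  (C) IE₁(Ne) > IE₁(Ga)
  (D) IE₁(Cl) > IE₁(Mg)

(B)

The general trend: first ionization energy increases across a period and decreases down a group.
(A) B (period 2, group 13) vs Rb (period 5, group 1): the stated order agrees with the simple trend.
(B) Be (period 2, group 2) vs B (period 2, group 13): the stated order contradicts the simple trend.
(C) Ne (period 2, group 18) vs Ga (period 4, group 13): the stated order agrees with the simple trend.
(D) Cl (period 3, group 17) vs Mg (period 3, group 2): the stated order agrees with the simple trend.
The exception is (B): removing B's lone 2p electron is easier than breaking Be's filled 2s².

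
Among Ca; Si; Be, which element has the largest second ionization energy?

Be

IE_2 is the cost of taking one more electron from the +1 cation: Ca⁺ still has 1 valence electron; Si⁺ still has 3 valence electrons; Be⁺ still has 1 valence electron.
All are still removing valence electrons, so compare the +1 ions as you would atoms: IE_2 generally rises across a period (higher Z_eff) and falls down a group (larger shell), subject to the usual subshell exceptions.
Valence configurations: Ca⁺ [Ar]4s¹, Si⁺ [Ne]3s²3p¹, Be⁺ [He]2s¹.
The numbers (kJ/mol): Ca 1145, Si 1577, Be 1757.
Putting it together, IE_2: Ca < Si < Be.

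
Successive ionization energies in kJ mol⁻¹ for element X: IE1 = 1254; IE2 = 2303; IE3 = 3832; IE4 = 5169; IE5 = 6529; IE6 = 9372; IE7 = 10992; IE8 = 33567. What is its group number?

Group 17

Look for the largest jump between consecutive ionization energies: IE8/IE7 ≈ 3.1, far larger than any earlier ratio.
That jump marks the point where a core electron is being removed. So the atom has 7 valence electrons.
A main-group element with 7 valence electrons is in group 17.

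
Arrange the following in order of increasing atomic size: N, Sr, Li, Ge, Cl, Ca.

Li is in period 2, group 1; N is in period 2, group 15; Cl is in period 3, group 17; Ca is in period 4, group 2; Ge is in period 4, group 14; Sr is in period 5, group 2.
Moving right in a period, electrons are added to the same shell under a stronger nuclear pull, so atoms get smaller; moving down, a new shell is opened and atoms get larger.
Neither a single period nor a single group — weigh both effects.
Cl > N: the two effects oppose for this pair; the down-group effect wins (99 vs 71 pm).
Ge > Cl: both effects reinforce here, so Ge is clearly the larger of the two.
Li > Ge: period and group pull opposite ways; the across-period shift dominates (133 vs 121 pm).
Ca > Li: the two effects oppose for this pair; the down-group effect wins (171 vs 133 pm).
Sr > Ca: Sr sits below Ca in group 2, so the down-group effect alone puts Sr larger.
For reference (pm): Li 133, N 71, Cl 99, Ca 171, Ge 121, Sr 185.
So from smallest to largest: N < Cl < Ge < Li < Ca < Sr.

N < Cl < Ge < Li < Ca < Sr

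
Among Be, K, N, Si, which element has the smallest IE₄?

Si

The fourth ionization energy removes an electron from the +3 ion. For each element: Be³⁺ is already 1 electron into the core; K³⁺ is already 2 electrons into the core; N³⁺ still has 2 valence electrons; Si³⁺ still has 1 valence electron.
Usually core removal costs more than valence removal, but here the competition is close: a tightly held n=2 valence electron can cost more to remove than an n=3 core electron, so the actual values have to decide it.
Valence configurations: N³⁺ [He]2s², Si³⁺ [Ne]3s¹.
Tabulated IE_4 (kJ/mol): Be 21007, K 5877, N 7475, Si 4356.
Putting it together, IE_4: Si < K < N < Be.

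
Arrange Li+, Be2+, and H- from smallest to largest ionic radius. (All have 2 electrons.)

All of these have 2 electrons, so size is governed by nuclear charge alone: the more protons, the stronger the pull on the same electron cloud, and the smaller the ion.
Nuclear charges: Be2+ (Z=4), Li+ (Z=3), H- (Z=1).
Smallest to largest: Be2+ < Li+ < H-.

Be2+ < Li+ < H-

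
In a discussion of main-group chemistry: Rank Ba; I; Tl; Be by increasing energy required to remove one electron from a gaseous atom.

Ba < Tl < Be < I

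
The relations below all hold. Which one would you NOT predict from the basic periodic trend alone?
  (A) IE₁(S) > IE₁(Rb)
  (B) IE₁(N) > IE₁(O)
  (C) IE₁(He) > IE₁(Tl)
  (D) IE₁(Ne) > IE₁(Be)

(B)

The general trend: IE₁ increases across a period and decreases down a group.
(A) S (period 3, group 16) vs Rb (period 5, group 1): the stated order agrees with the simple trend.
(B) N (period 2, group 15) vs O (period 2, group 16): the stated order contradicts the simple trend.
(C) He (period 1, group 18) vs Tl (period 6, group 13): the stated order agrees with the simple trend.
(D) Ne (period 2, group 18) vs Be (period 2, group 2): the stated order agrees with the simple trend.
The exception is (B): pairing an electron in O's 2p⁴ costs repulsion energy, so O ionizes more easily than half-filled N (2p³).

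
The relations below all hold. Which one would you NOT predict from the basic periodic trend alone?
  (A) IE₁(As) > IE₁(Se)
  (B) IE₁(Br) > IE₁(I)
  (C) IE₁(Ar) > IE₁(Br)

The general trend: first ionisation energy increases across a period and decreases down a group.
(A) As (period 4, group 15) vs Se (period 4, group 16): the stated order contradicts the simple trend.
(B) Br (period 4, group 17) vs I (period 5, group 17): the stated order agrees with the simple trend.
(C) Ar (period 3, group 18) vs Br (period 4, group 17): the stated order agrees with the simple trend.
The exception is (A): Se (4p⁴) ionizes more easily than half-filled As (4p³).

(A)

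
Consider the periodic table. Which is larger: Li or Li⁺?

Forming Li⁺ removes 1 electron from Li. Fewer electrons for the same nuclear charge means less shielding and a higher Z_eff on the remaining electrons, and for main-group metals the entire outer shell is lost.
A cation is smaller than its parent atom: Li⁺ < Li.

Li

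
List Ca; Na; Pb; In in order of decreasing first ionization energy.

Pb, Ca, In, Na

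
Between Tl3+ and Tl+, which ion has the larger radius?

Tl+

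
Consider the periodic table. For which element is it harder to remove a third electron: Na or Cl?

IE_3 is the cost of taking one more electron from the +2 cation: Na²⁺ is already 1 electron into the core; Cl²⁺ still has 5 valence electrons.
Breaking into a closed-shell core is much more expensive than removing a leftover valence electron — Na has the largest IE_3 here.
Approximate IE_3 values (kJ/mol): Na 6910, Cl 3822.
Overall IE_3 order: Cl < Na.

Na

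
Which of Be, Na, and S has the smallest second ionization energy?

After 1 electron has been removed, what remains? Be⁺ still has 1 valence electron; Na⁺ is the bare [Ne] core; S⁺ still has 5 valence electrons.
Breaking into a closed-shell core is much more expensive than removing a leftover valence electron — Na has the largest IE_2 here.
Valence configurations: Be⁺ [He]2s¹, S⁺ [Ne]3s²3p³.
Approximate IE_2 values (kJ/mol): Be 1757, Na 4562, S 2252.
Putting it together, IE_2: Be < S < Na.

Be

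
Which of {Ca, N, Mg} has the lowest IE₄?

Consider each +3 ion: Ca³⁺ is already 1 electron into the core; N³⁺ still has 2 valence electrons; Mg³⁺ is already 1 electron into the core.
Usually core removal costs more than valence removal, but here the competition is close: a tightly held n=2 valence electron can cost more to remove than an n=3 core electron, so the actual values have to decide it.
Tabulated IE_4 (kJ/mol): Ca 6491, N 7475, Mg 10543.
So the fourth ionization energies run Ca < N < Mg.

Ca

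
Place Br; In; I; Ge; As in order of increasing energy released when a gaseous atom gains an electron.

Ge is in period 4, group 14; As is in period 4, group 15; Br is in period 4, group 17; In is in period 5, group 13; I is in period 5, group 17.
Atoms with high Z_eff and room in the valence shell (especially the halogens) have the most exothermic electron affinities.
Here both period and group differ, so the two effects have to be weighed against each other.
As > In: relative to In, both the across-period and down-group shifts push As's electron affinity up.
Ge > As: this pair runs against the simple trend — see the exception note.
I > Ge: period and group pull opposite ways; the across-period shift dominates (295 vs 119 kJ/mol).
Br > I: Br sits above I in group 17, so the down-group effect alone puts Br higher.
Note the exception: Ge has a higher electron affinity than As, contrary to the simple trend — adding an electron to As's half-filled 4p³ is unfavourable, so Ge (4p²) has the more exothermic EA.
For reference (kJ/mol): Ge 119, As 78, Br 325, In 29, I 295.
So from lowest to highest: In < As < Ge < I < Br.

In < As < Ge < I < Br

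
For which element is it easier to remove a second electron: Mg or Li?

After 1 electron has been removed, what remains? Mg⁺ still has 1 valence electron; Li⁺ is the bare [He] core.
Pulling an electron out of a noble-gas core costs far more than removing a remaining valence electron, so Li sits at the high end of IE_2.
Tabulated IE_2 (kJ/mol): Mg 1451, Li 7298.
So the second ionization energies run Mg < Li.

Mg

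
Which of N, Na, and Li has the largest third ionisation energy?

IE_3 is the cost of taking one more electron from the +2 cation: N²⁺ still has 3 valence electrons; Na²⁺ is already 1 electron into the core; Li²⁺ is already 1 electron into the core.
Core electrons are held far more tightly than valence electrons, so Na and Li top the IE_3 order.
Tabulated IE_3 (kJ/mol): N 4578, Na 6910, Li 11815.
Overall IE_3 order: N < Na < Li.

Li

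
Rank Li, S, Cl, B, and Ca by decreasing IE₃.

Li > Ca > Cl > B > S

Consider each +2 ion: Li²⁺ is already 1 electron into the core; S²⁺ still has 4 valence electrons; Cl²⁺ still has 5 valence electrons; B²⁺ still has 1 valence electron; Ca²⁺ is the bare [Ar] core.
Breaking into a closed-shell core is much more expensive than removing a leftover valence electron — Ca and Li have the largest IE_3 here.
Valence configurations: S²⁺ [Ne]3s²3p², Cl²⁺ [Ne]3s²3p³, B²⁺ [He]2s¹.
Tabulated IE_3 (kJ/mol): Li 11815, S 3357, Cl 3822, B 3660, Ca 4912.
Hence IE_3: S < B < Cl < Ca < Li.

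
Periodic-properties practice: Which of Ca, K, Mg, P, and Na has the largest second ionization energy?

The second ionization energy removes an electron from the +1 ion. For each element: Ca⁺ still has 1 valence electron; K⁺ is the bare [Ar] core; Mg⁺ still has 1 valence electron; P⁺ still has 4 valence electrons; Na⁺ is the bare [Ne] core.
Breaking into a closed-shell core is much more expensive than removing a leftover valence electron — K and Na have the largest IE_2 here.
Valence configurations: Ca⁺ [Ar]4s¹, Mg⁺ [Ne]3s¹, P⁺ [Ne]3s²3p².
Approximate IE_2 values (kJ/mol): Ca 1145, K 3052, Mg 1451, P 1907, Na 4562.
So the second ionization energies run Ca < Mg < P < K < Na.

Na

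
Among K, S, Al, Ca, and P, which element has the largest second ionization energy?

K

Consider each +1 ion: K⁺ is the bare [Ar] core; S⁺ still has 5 valence electrons; Al⁺ still has 2 valence electrons; Ca⁺ still has 1 valence electron; P⁺ still has 4 valence electrons.
Core electrons are held far more tightly than valence electrons, so K tops the IE_2 order.
Valence configurations: S⁺ [Ne]3s²3p³, Al⁺ [Ne]3s², Ca⁺ [Ar]4s¹, P⁺ [Ne]3s²3p².
Approximate IE_2 values (kJ/mol): K 3052, S 2252, Al 1817, Ca 1145, P 1907.
Overall IE_2 order: Ca < Al < P < S < K.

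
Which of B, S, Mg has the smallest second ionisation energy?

Mg

After 1 electron has been removed, what remains? B⁺ still has 2 valence electrons; S⁺ still has 5 valence electrons; Mg⁺ still has 1 valence electron.
All are still removing valence electrons, so compare the +1 ions as you would atoms: IE_2 generally rises across a period (higher Z_eff) and falls down a group (larger shell), subject to the usual subshell exceptions.
Valence configurations: B⁺ [He]2s², S⁺ [Ne]3s²3p³, Mg⁺ [Ne]3s¹.
The numbers (kJ/mol): B 2427, S 2252, Mg 1451.
Putting it together, IE_2: Mg < S < B.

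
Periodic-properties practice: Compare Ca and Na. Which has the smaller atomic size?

Na

Na is in period 3, group 1; Ca is in period 4, group 2.
Atomic radius shrinks across a period as nuclear charge pulls the same shell inward, and grows down a group as new shells are added.
A diagonal step moves right (one effect) and down (the opposite effect) at once.
Ca > Na: the two effects oppose for this pair; the down-group effect wins (171 vs 155 pm).
For reference (pm): Na 155, Ca 171.
So Na has the smaller atomic size (Na < Ca).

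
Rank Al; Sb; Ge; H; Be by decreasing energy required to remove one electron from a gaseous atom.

H > Be > Sb > Ge > Al

H is in period 1, group 1; Be is in period 2, group 2; Al is in period 3, group 13; Ge is in period 4, group 14; Sb is in period 5, group 15.
Across a period the outer electron is held more tightly (higher IE₁); down a group it sits in a higher shell, more shielded, and comes off more easily.
These sit on a diagonal, where the across-period and down-group effects partly cancel.
Ge > Al: the two effects oppose for this pair; the across-period effect wins (762 vs 578 kJ/mol).
Sb > Ge: the two effects oppose for this pair; the across-period effect wins (831 vs 762 kJ/mol).
Be > Sb: the two effects oppose for this pair; the down-group effect wins (900 vs 831 kJ/mol).
H > Be: the two effects oppose for this pair; the down-group effect wins (1312 vs 900 kJ/mol).
Tabulated first ionization energy (kJ/mol): H 1312, Be 900, Al 578, Ge 762, Sb 831.
So from highest to lowest: H > Be > Sb > Ge > Al.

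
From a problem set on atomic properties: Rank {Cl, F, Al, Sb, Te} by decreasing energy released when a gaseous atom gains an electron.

Cl > F > Te > Sb > Al

F is in period 2, group 17; Al is in period 3, group 13; Cl is in period 3, group 17; Sb is in period 5, group 15; Te is in period 5, group 16.
Adding an electron releases more energy for atoms nearer the top right (short of the noble gases).
These span different periods and groups, so the two trends combine.
Sb > Al: period and group pull opposite ways; the across-period shift dominates (103 vs 42 kJ/mol).
Te > Sb: Te lies to the right of Sb in period 5, so the across-period effect alone puts Te higher.
F > Te: relative to Te, both the across-period and down-group shifts push F's electron affinity up.
Cl > F: this pair runs against the simple trend — see the exception note.
Note the exception: Cl has a higher electron affinity than F, contrary to the simple trend — F's small 2p subshell makes the incoming electron feel strong e⁻–e⁻ repulsion, so Cl actually releases more energy on gaining an electron.
Approximate values (kJ/mol): F 328, Al 42, Cl 349, Sb 103, Te 190.
So from highest to lowest: Cl > F > Te > Sb > Al.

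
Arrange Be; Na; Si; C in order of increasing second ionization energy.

Si < Be < C < Na

After 1 electron has been removed, what remains? Be⁺ still has 1 valence electron; Na⁺ is the bare [Ne] core; Si⁺ still has 3 valence electrons; C⁺ still has 3 valence electrons.
Pulling an electron out of a noble-gas core costs far more than removing a remaining valence electron, so Na sits at the high end of IE_2.
Valence configurations: Be⁺ [He]2s¹, Si⁺ [Ne]3s²3p¹, C⁺ [He]2s²2p¹.
Approximate IE_2 values (kJ/mol): Be 1757, Na 4562, Si 1577, C 2353.
Overall IE_2 order: Si < Be < C < Na.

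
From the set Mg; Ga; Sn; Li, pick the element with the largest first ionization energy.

Across a period the outer electron is held more tightly (higher IE₁); down a group it sits in a higher shell, more shielded, and comes off more easily.
These sit on a diagonal, where the across-period and down-group effects partly cancel.
Ga > Li: period and group pull opposite ways; the across-period shift dominates (579 vs 520 kJ/mol).
Sn > Ga: period and group pull opposite ways; the across-period shift dominates (709 vs 579 kJ/mol).
Mg > Sn: the two effects oppose for this pair; the down-group effect wins (738 vs 709 kJ/mol).
Tabulated first ionization energy (kJ/mol): Li 520, Mg 738, Ga 579, Sn 709.
The largest first ionization energy among these belongs to Mg.

Mg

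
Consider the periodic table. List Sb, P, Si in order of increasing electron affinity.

P < Sb < Si

Adding an electron releases more energy for atoms nearer the top right (short of the noble gases).
These span different periods and groups, so the two trends combine.
Sb > P: this pair runs against the simple trend — see the exception note.
Si > Sb: period and group pull opposite ways; the down-group shift dominates (134 vs 103 kJ/mol).
Note the exception: Sb has a higher electron affinity than P, contrary to the simple trend — both are half-filled np³, but the pairing/repulsion penalty for the added electron shrinks as the p orbitals become larger and more diffuse down the group, and for Sb that outweighs the weaker nuclear attraction.
Note the exception: Si has a higher electron affinity than P, contrary to the simple trend — adding an electron to P's half-filled 3p³ is unfavourable, so Si (3p²) has the more exothermic EA.
Tabulated electron affinity (kJ/mol): Si 134, P 72, Sb 103.
So from lowest to highest: P < Sb < Si.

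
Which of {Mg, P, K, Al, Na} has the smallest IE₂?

Mg

After 1 electron has been removed, what remains? Mg⁺ still has 1 valence electron; P⁺ still has 4 valence electrons; K⁺ is the bare [Ar] core; Al⁺ still has 2 valence electrons; Na⁺ is the bare [Ne] core.
Pulling an electron out of a noble-gas core costs far more than removing a remaining valence electron, so K and Na sit at the high end of IE_2.
Valence configurations: Mg⁺ [Ne]3s¹, P⁺ [Ne]3s²3p², Al⁺ [Ne]3s².
Tabulated IE_2 (kJ/mol): Mg 1451, P 1907, K 3052, Al 1817, Na 4562.
Putting it together, IE_2: Mg < Al < P < K < Na.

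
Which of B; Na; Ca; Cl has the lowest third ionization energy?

B

Consider each +2 ion: B²⁺ still has 1 valence electron; Na²⁺ is already 1 electron into the core; Ca²⁺ is the bare [Ar] core; Cl²⁺ still has 5 valence electrons.
Pulling an electron out of a noble-gas core costs far more than removing a remaining valence electron, so Ca and Na sit at the high end of IE_3.
Valence configurations: B²⁺ [He]2s¹, Cl²⁺ [Ne]3s²3p³.
The numbers (kJ/mol): B 3660, Na 6910, Ca 4912, Cl 3822.
So the third ionization energies run B < Cl < Ca < Na.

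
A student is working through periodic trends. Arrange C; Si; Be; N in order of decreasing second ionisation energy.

N > C > Be > Si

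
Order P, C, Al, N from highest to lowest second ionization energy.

IE_2 is the cost of taking one more electron from the +1 cation: P⁺ still has 4 valence electrons; C⁺ still has 3 valence electrons; Al⁺ still has 2 valence electrons; N⁺ still has 4 valence electrons.
All are still removing valence electrons, so compare the +1 ions as you would atoms: IE_2 generally rises across a period (higher Z_eff) and falls down a group (larger shell), subject to the usual subshell exceptions.
Valence configurations: P⁺ [Ne]3s²3p², C⁺ [He]2s²2p¹, Al⁺ [Ne]3s², N⁺ [He]2s²2p².
Tabulated IE_2 (kJ/mol): P 1907, C 2353, Al 1817, N 2856.
Hence IE_2: Al < P < C < N.

N > C > P > Al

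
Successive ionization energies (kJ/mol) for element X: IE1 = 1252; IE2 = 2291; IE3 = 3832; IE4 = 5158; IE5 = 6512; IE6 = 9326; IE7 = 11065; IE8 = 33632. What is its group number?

Look for the largest jump between consecutive ionization energies: IE8/IE7 ≈ 3.0, far larger than any earlier ratio.
That jump marks the point where a core electron is being removed. So the atom has 7 valence electrons.
A main-group element with 7 valence electrons is in group 17.

Group 17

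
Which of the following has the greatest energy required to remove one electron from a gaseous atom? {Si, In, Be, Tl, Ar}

Be is in period 2, group 2; Si is in period 3, group 14; Ar is in period 3, group 18; In is in period 5, group 13; Tl is in period 6, group 13.
Across a period the outer electron is held more tightly (higher IE₁); down a group it sits in a higher shell, more shielded, and comes off more easily.
Neither a single period nor a single group — weigh both effects.
Tl > In: this pair runs against the simple trend — see the exception note.
Si > Tl: relative to Tl, both the across-period and down-group shifts push Si's first ionization energy up.
Be > Si: period and group pull opposite ways; the down-group shift dominates (900 vs 786 kJ/mol).
Ar > Be: the two effects oppose for this pair; the across-period effect wins (1521 vs 900 kJ/mol).
Note the exception: Tl has a higher first ionization energy than In, contrary to the simple trend — relativistic 6s stabilisation and poor 4f/5d shielding distort the trend for the heavy p-block elements.
Approximate values (kJ/mol): Be 900, Si 786, Ar 1521, In 558, Tl 589.
The greatest energy required to remove one electron from a gaseous atom among these belongs to Ar.

Ar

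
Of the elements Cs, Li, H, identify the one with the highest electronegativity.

H

H is in period 1, group 1; Li is in period 2, group 1; Cs is in period 6, group 1.
Electronegativity increases across a period and decreases down a group, tracking effective nuclear charge and atomic size.
All are in group 1, so electronegativity increases up the group.
The highest electronegativity among these belongs to H.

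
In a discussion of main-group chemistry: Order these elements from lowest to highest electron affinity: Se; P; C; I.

C is in period 2, group 14; P is in period 3, group 15; Se is in period 4, group 16; I is in period 5, group 17.
Electron affinity generally becomes more exothermic across a period toward the halogens and less exothermic down a group.
These sit on a diagonal, where the across-period and down-group effects partly cancel.
C > P: the two effects oppose for this pair; the down-group effect wins (122 vs 72 kJ/mol).
Se > C: the two effects oppose for this pair; the across-period effect wins (195 vs 122 kJ/mol).
I > Se: period and group pull opposite ways; the across-period shift dominates (295 vs 195 kJ/mol).
Approximate values (kJ/mol): C 122, P 72, Se 195, I 295.
So from lowest to highest: P < C < Se < I.

P < C < Se < I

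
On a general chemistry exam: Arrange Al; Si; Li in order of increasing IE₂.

Si, Al, Li

After 1 electron has been removed, what remains? Al⁺ still has 2 valence electrons; Si⁺ still has 3 valence electrons; Li⁺ is the bare [He] core.
Pulling an electron out of a noble-gas core costs far more than removing a remaining valence electron, so Li sits at the high end of IE_2.
Valence configurations: Al⁺ [Ne]3s², Si⁺ [Ne]3s²3p¹.
Si⁺ loses a lone 3p electron whereas Al⁺ must break into a filled 3s² pair, so IE_2(Al) > IE_2(Si) even though Si has the higher nuclear charge.
The numbers (kJ/mol): Al 1817, Si 1577, Li 7298.
Overall IE_2 order: Si < Al < Li.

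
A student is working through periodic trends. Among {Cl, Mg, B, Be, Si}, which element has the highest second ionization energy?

B

IE_2 is the cost of taking one more electron from the +1 cation: Cl⁺ still has 6 valence electrons; Mg⁺ still has 1 valence electron; B⁺ still has 2 valence electrons; Be⁺ still has 1 valence electron; Si⁺ still has 3 valence electrons.
All are still removing valence electrons, so compare the +1 ions as you would atoms: IE_2 generally rises across a period (higher Z_eff) and falls down a group (larger shell), subject to the usual subshell exceptions.
Valence configurations: Cl⁺ [Ne]3s²3p⁴, Mg⁺ [Ne]3s¹, B⁺ [He]2s², Be⁺ [He]2s¹, Si⁺ [Ne]3s²3p¹.
Approximate IE_2 values (kJ/mol): Cl 2298, Mg 1451, B 2427, Be 1757, Si 1577.
Overall IE_2 order: Mg < Si < Be < Cl < B.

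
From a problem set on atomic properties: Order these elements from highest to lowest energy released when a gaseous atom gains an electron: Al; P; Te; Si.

Al is in period 3, group 13; Si is in period 3, group 14; P is in period 3, group 15; Te is in period 5, group 16.
Adding an electron releases more energy for atoms nearer the top right (short of the noble gases).
Neither a single period nor a single group — weigh both effects.
P > Al: P lies to the right of Al in period 3, so the across-period effect alone puts P higher.
Si > P: this pair runs against the simple trend — see the exception note.
Te > Si: the two effects oppose for this pair; the across-period effect wins (190 vs 134 kJ/mol).
Note the exception: Si has a higher electron affinity than P, contrary to the simple trend — adding an electron to P's half-filled 3p³ is unfavourable, so Si (3p²) has the more exothermic EA.
Tabulated electron affinity (kJ/mol): Al 42, Si 134, P 72, Te 190.
So from highest to lowest: Te > Si > P > Al.

Te > Si > P > Al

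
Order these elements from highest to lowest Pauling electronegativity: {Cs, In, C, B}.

C > B > In > Cs

B is in period 2, group 13; C is in period 2, group 14; In is in period 5, group 13; Cs is in period 6, group 1.
EN rises left→right (higher Z_eff, smaller atoms) and falls top→bottom (larger, more shielded atoms).
Here both period and group differ, so the two effects have to be weighed against each other.
In > Cs: both effects reinforce here, so In is clearly the higher of the two.
B > In: they share group 13; the group trend gives B the larger value.
C > B: C lies to the right of B in period 2, so the across-period effect alone puts C higher.
Tabulated electronegativity (Pauling): B 2.04, C 2.55, In 1.78, Cs 0.79.
So from highest to lowest: C > B > In > Cs.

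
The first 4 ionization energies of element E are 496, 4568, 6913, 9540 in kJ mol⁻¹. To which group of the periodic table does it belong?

Group 1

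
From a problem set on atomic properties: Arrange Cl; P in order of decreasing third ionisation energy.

IE_3 is the cost of taking one more electron from the +2 cation: Cl²⁺ still has 5 valence electrons; P²⁺ still has 3 valence electrons.
All are still removing valence electrons, so compare the +2 ions as you would atoms: IE_3 generally rises across a period (higher Z_eff) and falls down a group (larger shell), subject to the usual subshell exceptions.
Valence configurations: Cl²⁺ [Ne]3s²3p³, P²⁺ [Ne]3s²3p¹.
Approximate IE_3 values (kJ/mol): Cl 3822, P 2914.
Hence IE_3: P < Cl.

Cl > P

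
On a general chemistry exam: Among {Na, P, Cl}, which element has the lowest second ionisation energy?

P

IE_2 is the cost of taking one more electron from the +1 cation: Na⁺ is the bare [Ne] core; P⁺ still has 4 valence electrons; Cl⁺ still has 6 valence electrons.
Breaking into a closed-shell core is much more expensive than removing a leftover valence electron — Na has the largest IE_2 here.
Valence configurations: P⁺ [Ne]3s²3p², Cl⁺ [Ne]3s²3p⁴.
Tabulated IE_2 (kJ/mol): Na 4562, P 1907, Cl 2298.
Overall IE_2 order: P < Cl < Na.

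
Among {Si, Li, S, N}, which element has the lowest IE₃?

Consider each +2 ion: Si²⁺ still has 2 valence electrons; Li²⁺ is already 1 electron into the core; S²⁺ still has 4 valence electrons; N²⁺ still has 3 valence electrons.
Core electrons are held far more tightly than valence electrons, so Li tops the IE_3 order.
Valence configurations: Si²⁺ [Ne]3s², S²⁺ [Ne]3s²3p², N²⁺ [He]2s²2p¹.
Approximate IE_3 values (kJ/mol): Si 3232, Li 11815, S 3357, N 4578.
Hence IE_3: Si < S < N < Li.

Si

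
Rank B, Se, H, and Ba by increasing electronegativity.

Ba < B < H < Se

H is in period 1, group 1; B is in period 2, group 13; Se is in period 4, group 16; Ba is in period 6, group 2.
EN rises left→right (higher Z_eff, smaller atoms) and falls top→bottom (larger, more shielded atoms).
These span different periods and groups, so the two trends combine.
B > Ba: both effects reinforce here, so B is clearly the higher of the two.
H > B: the two effects oppose for this pair; the down-group effect wins (2.20 vs 2.04).
Se > H: period and group pull opposite ways; the across-period shift dominates (2.55 vs 2.20).
For reference (Pauling): H 2.20, B 2.04, Se 2.55, Ba 0.89.
So from lowest to highest: Ba < B < H < Se.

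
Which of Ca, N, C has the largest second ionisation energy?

N

The second ionization energy removes an electron from the +1 ion. For each element: Ca⁺ still has 1 valence electron; N⁺ still has 4 valence electrons; C⁺ still has 3 valence electrons.
All are still removing valence electrons, so compare the +1 ions as you would atoms: IE_2 generally rises across a period (higher Z_eff) and falls down a group (larger shell), subject to the usual subshell exceptions.
Valence configurations: Ca⁺ [Ar]4s¹, N⁺ [He]2s²2p², C⁺ [He]2s²2p¹.
Approximate IE_2 values (kJ/mol): Ca 1145, N 2856, C 2353.
Overall IE_2 order: Ca < C < N.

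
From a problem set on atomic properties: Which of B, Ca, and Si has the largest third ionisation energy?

Ca

IE_3 is the cost of taking one more electron from the +2 cation: B²⁺ still has 1 valence electron; Ca²⁺ is the bare [Ar] core; Si²⁺ still has 2 valence electrons.
Core electrons are held far more tightly than valence electrons, so Ca tops the IE_3 order.
Valence configurations: B²⁺ [He]2s¹, Si²⁺ [Ne]3s².
The numbers (kJ/mol): B 3660, Ca 4912, Si 3232.
Hence IE_3: Si < B < Ca.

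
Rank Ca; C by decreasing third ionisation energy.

Ca > C

After 2 electrons have been removed, what remains? Ca²⁺ is the bare [Ar] core; C²⁺ still has 2 valence electrons.
Breaking into a closed-shell core is much more expensive than removing a leftover valence electron — Ca has the largest IE_3 here.
Approximate IE_3 values (kJ/mol): Ca 4912, C 4620.
Hence IE_3: C < Ca.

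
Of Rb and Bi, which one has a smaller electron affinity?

Rb

EA tends to increase across a period and decrease down a group, though the pattern is less regular than for IE or radius.
Here both period and group differ, so the two effects have to be weighed against each other.
Bi > Rb: the two effects oppose for this pair; the across-period effect wins (91 vs 47 kJ/mol).
For reference (kJ/mol): Rb 47, Bi 91.
So Rb has the smaller electron affinity (Rb < Bi).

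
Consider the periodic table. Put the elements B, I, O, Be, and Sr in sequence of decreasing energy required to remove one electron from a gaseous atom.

Be is in period 2, group 2; B is in period 2, group 13; O is in period 2, group 16; Sr is in period 5, group 2; I is in period 5, group 17.
Across a period the outer electron is held more tightly (higher IE₁); down a group it sits in a higher shell, more shielded, and comes off more easily.
Neither a single period nor a single group — weigh both effects.
B > Sr: both effects reinforce here, so B is clearly the higher of the two.
Be > B: this pair runs against the simple trend — see the exception note.
I > Be: period and group pull opposite ways; the across-period shift dominates (1008 vs 900 kJ/mol).
O > I: the two effects oppose for this pair; the down-group effect wins (1314 vs 1008 kJ/mol).
Note the exception: Be has a higher first ionization energy than B, contrary to the simple trend — removing B's lone 2p electron is easier than breaking Be's filled 2s².
For reference (kJ/mol): Be 900, B 801, O 1314, Sr 550, I 1008.
So from highest to lowest: O > I > Be > B > Sr.

O > I > Be > B > Sr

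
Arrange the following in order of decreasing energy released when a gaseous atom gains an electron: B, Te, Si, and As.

Te > Si > As > B

Electron affinity generally becomes more exothermic across a period toward the halogens and less exothermic down a group.
These sit on a diagonal, where the across-period and down-group effects partly cancel.
As > B: period and group pull opposite ways; the across-period shift dominates (78 vs 27 kJ/mol).
Si > As: period and group pull opposite ways; the down-group shift dominates (134 vs 78 kJ/mol).
Te > Si: the two effects oppose for this pair; the across-period effect wins (190 vs 134 kJ/mol).
Tabulated electron affinity (kJ/mol): B 27, Si 134, As 78, Te 190.
So from highest to lowest: Te > Si > As > B.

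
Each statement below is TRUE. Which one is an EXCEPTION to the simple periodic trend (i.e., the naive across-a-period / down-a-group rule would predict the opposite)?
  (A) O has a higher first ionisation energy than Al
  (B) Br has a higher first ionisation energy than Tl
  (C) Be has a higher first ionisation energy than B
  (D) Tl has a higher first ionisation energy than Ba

The general trend: first ionisation energy increases across a period and decreases down a group.
(A) O (period 2, group 16) vs Al (period 3, group 13): the stated order agrees with the simple trend.
(B) Br (period 4, group 17) vs Tl (period 6, group 13): the stated order agrees with the simple trend.
(C) Be (period 2, group 2) vs B (period 2, group 13): the stated order contradicts the simple trend.
(D) Tl (period 6, group 13) vs Ba (period 6, group 2): the stated order agrees with the simple trend.
The exception is (C): removing B's lone 2p electron is easier than breaking Be's filled 2s².

(C)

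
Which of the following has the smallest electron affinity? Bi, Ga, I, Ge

Ga

Ga is in period 4, group 13; Ge is in period 4, group 14; I is in period 5, group 17; Bi is in period 6, group 15.
Atoms with high Z_eff and room in the valence shell (especially the halogens) have the most exothermic electron affinities.
These span different periods and groups, so the two trends combine.
Bi > Ga: period and group pull opposite ways; the across-period shift dominates (91 vs 29 kJ/mol).
Ge > Bi: the two effects oppose for this pair; the down-group effect wins (119 vs 91 kJ/mol).
I > Ge: period and group pull opposite ways; the across-period shift dominates (295 vs 119 kJ/mol).
Approximate values (kJ/mol): Ga 29, Ge 119, I 295, Bi 91.
The smallest electron affinity among these belongs to Ga.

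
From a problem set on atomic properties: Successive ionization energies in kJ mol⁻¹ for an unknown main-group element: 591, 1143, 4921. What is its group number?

Group 2

Look for the largest jump between consecutive ionization energies: IE3/IE2 ≈ 4.3, far larger than any earlier ratio.
That jump marks the point where a core electron is being removed. So the atom has 2 valence electrons.
A main-group element with 2 valence electrons is in group 2.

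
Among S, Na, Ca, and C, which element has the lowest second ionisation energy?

Consider each +1 ion: S⁺ still has 5 valence electrons; Na⁺ is the bare [Ne] core; Ca⁺ still has 1 valence electron; C⁺ still has 3 valence electrons.
Core electrons are held far more tightly than valence electrons, so Na tops the IE_2 order.
Valence configurations: S⁺ [Ne]3s²3p³, Ca⁺ [Ar]4s¹, C⁺ [He]2s²2p¹.
The numbers (kJ/mol): S 2252, Na 4562, Ca 1145, C 2353.
So the second ionization energies run Ca < S < C < Na.

Ca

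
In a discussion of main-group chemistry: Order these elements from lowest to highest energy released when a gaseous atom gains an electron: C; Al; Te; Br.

Al < C < Te < Br

C is in period 2, group 14; Al is in period 3, group 13; Br is in period 4, group 17; Te is in period 5, group 16.
EA tends to increase across a period and decrease down a group, though the pattern is less regular than for IE or radius.
These span different periods and groups, so the two trends combine.
C > Al: relative to Al, both the across-period and down-group shifts push C's electron affinity up.
Te > C: the two effects oppose for this pair; the across-period effect wins (190 vs 122 kJ/mol).
Br > Te: both effects reinforce here, so Br is clearly the higher of the two.
For reference (kJ/mol): C 122, Al 42, Br 325, Te 190.
So from lowest to highest: Al < C < Te < Br.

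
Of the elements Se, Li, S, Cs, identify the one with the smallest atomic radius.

Radius decreases left→right (rising Z_eff, same n) and increases top→bottom (higher n).
Neither a single period nor a single group — weigh both effects.
Se > S: Se sits below S in group 16, so the down-group effect alone puts Se larger.
Li > Se: the two effects oppose for this pair; the across-period effect wins (133 vs 116 pm).
Cs > Li: they share group 1; the group trend gives Cs the larger value.
Tabulated atomic radius (pm): Li 133, S 103, Se 116, Cs 232.
The smallest atomic radius among these belongs to S.

S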